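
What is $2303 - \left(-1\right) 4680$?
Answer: $6983$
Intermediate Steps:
$2303 - \left(-1\right) 4680 = 2303 - -4680 = 2303 + 4680 = 6983$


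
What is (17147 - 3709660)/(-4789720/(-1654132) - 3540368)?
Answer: 1526975978429/1464057802714 ≈ 1.0430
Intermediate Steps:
(17147 - 3709660)/(-4789720/(-1654132) - 3540368) = -3692513/(-4789720*(-1/1654132) - 3540368) = -3692513/(1197430/413533 - 3540368) = -3692513/(-1464057802714/413533) = -3692513*(-413533/1464057802714) = 1526975978429/1464057802714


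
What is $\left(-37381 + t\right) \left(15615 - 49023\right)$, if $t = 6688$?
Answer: $1025391744$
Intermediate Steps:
$\left(-37381 + t\right) \left(15615 - 49023\right) = \left(-37381 + 6688\right) \left(15615 - 49023\right) = \left(-30693\right) \left(-33408\right) = 1025391744$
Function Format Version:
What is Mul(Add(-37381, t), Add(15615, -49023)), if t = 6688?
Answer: 1025391744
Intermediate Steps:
Mul(Add(-37381, t), Add(15615, -49023)) = Mul(Add(-37381, 6688), Add(15615, -49023)) = Mul(-30693, -33408) = 1025391744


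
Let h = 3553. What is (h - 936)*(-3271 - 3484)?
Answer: -17677835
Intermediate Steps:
(h - 936)*(-3271 - 3484) = (3553 - 936)*(-3271 - 3484) = 2617*(-6755) = -17677835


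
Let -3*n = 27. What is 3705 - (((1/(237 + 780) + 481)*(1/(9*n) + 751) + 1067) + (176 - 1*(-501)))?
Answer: -29595156443/82377 ≈ -3.5927e+5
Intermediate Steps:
n = -9 (n = -1/3*27 = -9)
3705 - (((1/(237 + 780) + 481)*(1/(9*n) + 751) + 1067) + (176 - 1*(-501))) = 3705 - (((1/(237 + 780) + 481)*(1/(9*(-9)) + 751) + 1067) + (176 - 1*(-501))) = 3705 - (((1/1017 + 481)*(1/(-81) + 751) + 1067) + (176 + 501)) = 3705 - (((1/1017 + 481)*(-1/81 + 751) + 1067) + 677) = 3705 - (((489178/1017)*(60830/81) + 1067) + 677) = 3705 - ((29756697740/82377 + 1067) + 677) = 3705 - (29844593999/82377 + 677) = 3705 - 1*29900363228/82377 = 3705 - 29900363228/82377 = -29595156443/82377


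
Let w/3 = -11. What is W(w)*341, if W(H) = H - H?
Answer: 0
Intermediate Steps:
w = -33 (w = 3*(-11) = -33)
W(H) = 0
W(w)*341 = 0*341 = 0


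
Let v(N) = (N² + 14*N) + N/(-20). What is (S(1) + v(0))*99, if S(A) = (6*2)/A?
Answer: 1188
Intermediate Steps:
S(A) = 12/A
v(N) = N² + 279*N/20 (v(N) = (N² + 14*N) + N*(-1/20) = (N² + 14*N) - N/20 = N² + 279*N/20)
(S(1) + v(0))*99 = (12/1 + (1/20)*0*(279 + 20*0))*99 = (12*1 + (1/20)*0*(279 + 0))*99 = (12 + (1/20)*0*279)*99 = (12 + 0)*99 = 12*99 = 1188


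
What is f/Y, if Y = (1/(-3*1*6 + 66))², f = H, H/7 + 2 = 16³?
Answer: 66028032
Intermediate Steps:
H = 28658 (H = -14 + 7*16³ = -14 + 7*4096 = -14 + 28672 = 28658)
f = 28658
Y = 1/2304 (Y = (1/(-3*6 + 66))² = (1/(-18 + 66))² = (1/48)² = 1/2304 ≈ 0.00043403)
f/Y = 28658/(1/2304) = 28658*2304 = 66028032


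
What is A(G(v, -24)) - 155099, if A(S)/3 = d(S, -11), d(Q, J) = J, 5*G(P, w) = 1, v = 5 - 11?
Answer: -155132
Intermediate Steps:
v = -6
G(P, w) = ⅕ (G(P, w) = (⅕)*1 = ⅕)
A(S) = -33 (A(S) = 3*(-11) = -33)
A(G(v, -24)) - 155099 = -33 - 155099 = -155132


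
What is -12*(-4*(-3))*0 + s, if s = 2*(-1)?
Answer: -2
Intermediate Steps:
s = -2
-12*(-4*(-3))*0 + s = -12*(-4*(-3))*0 - 2 = -144*0 - 2 = -12*0 - 2 = 0 - 2 = -2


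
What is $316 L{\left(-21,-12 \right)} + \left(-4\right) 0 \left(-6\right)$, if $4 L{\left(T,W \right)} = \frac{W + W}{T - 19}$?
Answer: $\frac{237}{5} \approx 47.4$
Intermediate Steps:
$L{\left(T,W \right)} = \frac{W}{2 \left(-19 + T\right)}$ ($L{\left(T,W \right)} = \frac{\left(W + W\right) \frac{1}{T - 19}}{4} = \frac{2 W \frac{1}{-19 + T}}{4} = \frac{W}{2 \left(-19 + T\right)}$)
$316 L{\left(-21,-12 \right)} + \left(-4\right) 0 \left(-6\right) = 316 \cdot \frac{1}{2} \left(-12\right) \frac{1}{-19 - 21} + \left(-4\right) 0 \left(-6\right) = 316 \cdot \frac{1}{2} \left(-12\right) \frac{1}{-40} + 0 \left(-6\right) = 316 \cdot \frac{1}{2} \left(-12\right) \left(- \frac{1}{40}\right) + 0 = 316 \cdot \frac{3}{20} + 0 = \frac{237}{5} + 0 = \frac{237}{5}$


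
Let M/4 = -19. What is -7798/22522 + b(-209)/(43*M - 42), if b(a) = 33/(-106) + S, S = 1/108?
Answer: -73852699291/213355860840 ≈ -0.34615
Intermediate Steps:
S = 1/108 ≈ 0.0092593
M = -76 (M = 4*(-19) = -76)
b(a) = -1729/5724 (b(a) = 33/(-106) + 1/108 = 33*(-1/106) + 1/108 = -33/106 + 1/108 = -1729/5724)
-7798/22522 + b(-209)/(43*M - 42) = -7798/22522 - 1729/(5724*(43*(-76) - 42)) = -7798*1/22522 - 1729/(5724*(-3268 - 42)) = -3899/11261 - 1729/5724/(-3310) = -3899/11261 - 1729/5724*(-1/3310) = -3899/11261 + 1729/18946440 = -73852699291/213355860840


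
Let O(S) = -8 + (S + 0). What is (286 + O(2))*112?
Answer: 31360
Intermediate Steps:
O(S) = -8 + S
(286 + O(2))*112 = (286 + (-8 + 2))*112 = (286 - 6)*112 = 280*112 = 31360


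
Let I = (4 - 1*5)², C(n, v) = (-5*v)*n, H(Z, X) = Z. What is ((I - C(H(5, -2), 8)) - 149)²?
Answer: 2704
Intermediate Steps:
C(n, v) = -5*n*v
I = 1 (I = (4 - 5)² = (-1)² = 1)
((I - C(H(5, -2), 8)) - 149)² = ((1 - (-5)*5*8) - 149)² = ((1 - 1*(-200)) - 149)² = ((1 + 200) - 149)² = (201 - 149)² = 52² = 2704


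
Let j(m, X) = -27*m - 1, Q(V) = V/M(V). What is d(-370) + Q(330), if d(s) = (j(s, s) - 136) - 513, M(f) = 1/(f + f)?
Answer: 227140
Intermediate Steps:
M(f) = 1/(2*f)
Q(V) = 2*V**2 (Q(V) = V/((1/(2*V))) = V*(2*V) = 2*V**2)
j(m, X) = -1 - 27*m
d(s) = -650 - 27*s (d(s) = ((-1 - 27*s) - 136) - 513 = (-137 - 27*s) - 513 = -650 - 27*s)
d(-370) + Q(330) = (-650 - 27*(-370)) + 2*330**2 = (-650 + 9990) + 2*108900 = 9340 + 217800 = 227140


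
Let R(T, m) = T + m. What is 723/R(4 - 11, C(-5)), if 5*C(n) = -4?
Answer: -1205/13 ≈ -92.692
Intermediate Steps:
C(n) = -⅘ (C(n) = (⅕)*(-4) = -⅘)
723/R(4 - 11, C(-5)) = 723/((4 - 11) - ⅘) = 723/(-7 - ⅘) = 723/(-39/5) = 723*(-5/39) = -1205/13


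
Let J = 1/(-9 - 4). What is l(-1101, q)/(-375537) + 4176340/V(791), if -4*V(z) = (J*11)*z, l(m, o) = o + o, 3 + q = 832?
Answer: 14053978234/563079 ≈ 24959.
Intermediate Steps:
q = 829 (q = -3 + 832 = 829)
J = -1/13 (J = 1/(-13) = -1/13 ≈ -0.076923)
l(m, o) = 2*o
V(z) = 11*z/52 (V(z) = -(-1/13*11)*z/4 = -(-11)*z/52 = 11*z/52)
l(-1101, q)/(-375537) + 4176340/V(791) = (2*829)/(-375537) + 4176340/(((11/52)*791)) = 1658*(-1/375537) + 4176340/(8701/52) = -2/453 + 4176340*(52/8701) = -2/453 + 31024240/1243 = 14053978234/563079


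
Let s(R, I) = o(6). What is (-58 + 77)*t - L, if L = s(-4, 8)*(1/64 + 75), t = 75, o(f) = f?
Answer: 31197/32 ≈ 974.91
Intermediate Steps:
s(R, I) = 6
L = 14403/32 (L = 6*(1/64 + 75) = 6*(4801/64) = 14403/32 ≈ 450.09)
(-58 + 77)*t - L = (-58 + 77)*75 - 1*14403/32 = 19*75 - 14403/32 = 1425 - 14403/32 = 31197/32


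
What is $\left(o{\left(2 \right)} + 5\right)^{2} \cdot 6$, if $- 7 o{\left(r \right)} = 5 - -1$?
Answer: $\frac{5046}{49} \approx 102.98$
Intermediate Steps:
$o{\left(r \right)} = - \frac{6}{7}$ ($o{\left(r \right)} = - \frac{5 - -1}{7} = - \frac{5 + 1}{7} = \left(- \frac{1}{7}\right) 6 = - \frac{6}{7}$)
$\left(o{\left(2 \right)} + 5\right)^{2} \cdot 6 = \left(- \frac{6}{7} + 5\right)^{2} \cdot 6 = \left(\frac{29}{7}\right)^{2} \cdot 6 = \frac{841}{49} \cdot 6 = \frac{5046}{49}$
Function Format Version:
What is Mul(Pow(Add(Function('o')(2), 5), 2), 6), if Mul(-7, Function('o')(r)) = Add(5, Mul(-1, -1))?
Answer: Rational(5046, 49) ≈ 102.98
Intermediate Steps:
Function('o')(r) = Rational(-6, 7) (Function('o')(r) = Mul(Rational(-1, 7), Add(5, Mul(-1, -1))) = Mul(Rational(-1, 7), Add(5, 1)) = Mul(Rational(-1, 7), 6) = Rational(-6, 7))
Mul(Pow(Add(Function('o')(2), 5), 2), 6) = Mul(Pow(Add(Rational(-6, 7), 5), 2), 6) = Mul(Pow(Rational(29, 7), 2), 6) = Mul(Rational(841, 49), 6) = Rational(5046, 49)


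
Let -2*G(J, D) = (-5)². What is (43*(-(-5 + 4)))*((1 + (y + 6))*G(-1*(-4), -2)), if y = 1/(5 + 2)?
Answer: -26875/7 ≈ -3839.3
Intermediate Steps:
y = ⅐ (y = 1/7 = ⅐ ≈ 0.14286)
G(J, D) = -25/2 (G(J, D) = -½*(-5)² = -½*25 = -25/2)
(43*(-(-5 + 4)))*((1 + (y + 6))*G(-1*(-4), -2)) = (43*(-(-5 + 4)))*((1 + (⅐ + 6))*(-25/2)) = (43*(-1*(-1)))*((1 + 43/7)*(-25/2)) = (43*1)*((50/7)*(-25/2)) = 43*(-625/7) = -26875/7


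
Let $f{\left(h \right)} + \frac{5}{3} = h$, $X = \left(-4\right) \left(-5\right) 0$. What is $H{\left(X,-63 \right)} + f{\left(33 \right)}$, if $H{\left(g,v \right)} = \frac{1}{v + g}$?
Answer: $\frac{1973}{63} \approx 31.317$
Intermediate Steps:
$X = 0$ ($X = 20 \cdot 0 = 0$)
$f{\left(h \right)} = - \frac{5}{3} + h$
$H{\left(g,v \right)} = \frac{1}{g + v}$
$H{\left(X,-63 \right)} + f{\left(33 \right)} = \frac{1}{0 - 63} + \left(- \frac{5}{3} + 33\right) = \frac{1}{-63} + \frac{94}{3} = - \frac{1}{63} + \frac{94}{3} = \frac{1973}{63}$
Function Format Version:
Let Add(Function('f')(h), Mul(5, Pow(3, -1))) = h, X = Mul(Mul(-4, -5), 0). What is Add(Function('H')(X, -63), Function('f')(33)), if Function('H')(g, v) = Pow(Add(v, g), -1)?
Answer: Rational(1973, 63) ≈ 31.317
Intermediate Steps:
X = 0 (X = Mul(20, 0) = 0)
Function('f')(h) = Add(Rational(-5, 3), h)
Function('H')(g, v) = Pow(Add(g, v), -1)
Add(Function('H')(X, -63), Function('f')(33)) = Add(Pow(Add(0, -63), -1), Add(Rational(-5, 3), 33)) = Add(Pow(-63, -1), Rational(94, 3)) = Add(Rational(-1, 63), Rational(94, 3)) = Rational(1973, 63)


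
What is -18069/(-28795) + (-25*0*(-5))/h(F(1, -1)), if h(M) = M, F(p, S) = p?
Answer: 18069/28795 ≈ 0.62750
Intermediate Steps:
-18069/(-28795) + (-25*0*(-5))/h(F(1, -1)) = -18069/(-28795) + (-25*0*(-5))/1 = -18069*(-1/28795) + (0*(-5))*1 = 18069/28795 + 0*1 = 18069/28795 + 0 = 18069/28795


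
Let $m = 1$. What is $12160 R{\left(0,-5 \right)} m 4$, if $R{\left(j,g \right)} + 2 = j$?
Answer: $-97280$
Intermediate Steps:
$R{\left(j,g \right)} = -2 + j$
$12160 R{\left(0,-5 \right)} m 4 = 12160 \left(-2 + 0\right) 1 \cdot 4 = 12160 \left(-2\right) 1 \cdot 4 = 12160 \left(\left(-2\right) 4\right) = 12160 \left(-8\right) = -97280$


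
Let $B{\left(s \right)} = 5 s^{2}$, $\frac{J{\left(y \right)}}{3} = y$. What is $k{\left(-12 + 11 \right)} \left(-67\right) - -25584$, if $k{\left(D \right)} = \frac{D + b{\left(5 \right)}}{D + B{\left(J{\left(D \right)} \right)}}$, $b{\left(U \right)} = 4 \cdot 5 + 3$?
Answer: $\frac{51101}{2} \approx 25551.0$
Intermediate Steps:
$J{\left(y \right)} = 3 y$
$b{\left(U \right)} = 23$ ($b{\left(U \right)} = 20 + 3 = 23$)
$k{\left(D \right)} = \frac{23 + D}{D + 45 D^{2}}$ ($k{\left(D \right)} = \frac{D + 23}{D + 5 \left(3 D\right)^{2}} = \frac{23 + D}{D + 5 \cdot 9 D^{2}} = \frac{23 + D}{D + 45 D^{2}}$)
$k{\left(-12 + 11 \right)} \left(-67\right) - -25584 = \frac{23 + \left(-12 + 11\right)}{\left(-12 + 11\right) \left(1 + 45 \left(-12 + 11\right)\right)} \left(-67\right) - -25584 = \frac{23 - 1}{\left(-1\right) \left(1 + 45 \left(-1\right)\right)} \left(-67\right) + 25584 = \left(-1\right) \frac{1}{1 - 45} \cdot 22 \left(-67\right) + 25584 = \left(-1\right) \frac{1}{-44} \cdot 22 \left(-67\right) + 25584 = \left(-1\right) \left(- \frac{1}{44}\right) 22 \left(-67\right) + 25584 = \frac{1}{2} \left(-67\right) + 25584 = - \frac{67}{2} + 25584 = \frac{51101}{2}$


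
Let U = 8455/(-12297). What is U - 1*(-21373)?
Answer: 262815326/12297 ≈ 21372.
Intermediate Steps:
U = -8455/12297 (U = 8455*(-1/12297) = -8455/12297 ≈ -0.68757)
U - 1*(-21373) = -8455/12297 - 1*(-21373) = -8455/12297 + 21373 = 262815326/12297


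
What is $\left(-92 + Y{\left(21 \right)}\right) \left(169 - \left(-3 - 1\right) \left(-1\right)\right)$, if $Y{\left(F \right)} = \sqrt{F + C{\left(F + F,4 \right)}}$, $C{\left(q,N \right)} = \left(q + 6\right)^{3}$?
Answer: $-15180 + 165 \sqrt{110613} \approx 39697.0$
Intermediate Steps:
$C{\left(q,N \right)} = \left(6 + q\right)^{3}$
$Y{\left(F \right)} = \sqrt{F + \left(6 + 2 F\right)^{3}}$ ($Y{\left(F \right)} = \sqrt{F + \left(6 + \left(F + F\right)\right)^{3}} = \sqrt{F + \left(6 + 2 F\right)^{3}}$)
$\left(-92 + Y{\left(21 \right)}\right) \left(169 - \left(-3 - 1\right) \left(-1\right)\right) = \left(-92 + \sqrt{21 + 8 \left(3 + 21\right)^{3}}\right) \left(169 - \left(-3 - 1\right) \left(-1\right)\right) = \left(-92 + \sqrt{21 + 8 \cdot 24^{3}}\right) \left(169 - \left(-4\right) \left(-1\right)\right) = \left(-92 + \sqrt{21 + 8 \cdot 13824}\right) \left(169 - 4\right) = \left(-92 + \sqrt{21 + 110592}\right) \left(169 - 4\right) = \left(-92 + \sqrt{110613}\right) 165 = -15180 + 165 \sqrt{110613}$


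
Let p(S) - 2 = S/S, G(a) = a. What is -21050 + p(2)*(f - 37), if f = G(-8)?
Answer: -21185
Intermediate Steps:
f = -8
p(S) = 3 (p(S) = 2 + S/S = 2 + 1 = 3)
-21050 + p(2)*(f - 37) = -21050 + 3*(-8 - 37) = -21050 + 3*(-45) = -21050 - 135 = -21185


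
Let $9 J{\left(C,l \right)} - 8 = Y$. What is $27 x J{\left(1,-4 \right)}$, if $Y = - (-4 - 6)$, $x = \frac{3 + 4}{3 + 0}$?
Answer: $126$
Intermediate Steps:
$x = \frac{7}{3} \approx 2.3333$
$Y = 10$ ($Y = - (-4 - 6) = \left(-1\right) \left(-10\right) = 10$)
$J{\left(C,l \right)} = 2$ ($J{\left(C,l \right)} = \frac{8}{9} + \frac{1}{9} \cdot 10 = \frac{8}{9} + \frac{10}{9} = 2$)
$27 x J{\left(1,-4 \right)} = 27 \cdot \frac{7}{3} \cdot 2 = 27 \cdot \frac{14}{3} = 126$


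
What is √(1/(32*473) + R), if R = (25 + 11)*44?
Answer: 5*√907230082/3784 ≈ 39.799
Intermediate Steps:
R = 1584 (R = 36*44 = 1584)
√(1/(32*473) + R) = √(1/(32*473) + 1584) = √(1/15136 + 1584) = √(23975425/15136) = 5*√907230082/3784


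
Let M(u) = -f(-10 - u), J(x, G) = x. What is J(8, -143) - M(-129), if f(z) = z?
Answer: 127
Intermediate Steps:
M(u) = 10 + u (M(u) = -(-10 - u) = 10 + u)
J(8, -143) - M(-129) = 8 - (10 - 129) = 8 - 1*(-119) = 8 + 119 = 127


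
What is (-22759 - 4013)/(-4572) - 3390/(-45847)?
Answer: 815561/137541 ≈ 5.9296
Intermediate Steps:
(-22759 - 4013)/(-4572) - 3390/(-45847) = -26772*(-1/4572) - 3390*(-1/45847) = 2231/381 + 3390/45847 = 815561/137541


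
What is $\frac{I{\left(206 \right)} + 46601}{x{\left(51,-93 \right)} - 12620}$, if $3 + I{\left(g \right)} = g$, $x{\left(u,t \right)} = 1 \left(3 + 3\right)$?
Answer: $- \frac{23402}{6307} \approx -3.7105$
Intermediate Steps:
$x{\left(u,t \right)} = 6$ ($x{\left(u,t \right)} = 1 \cdot 6 = 6$)
$I{\left(g \right)} = -3 + g$
$\frac{I{\left(206 \right)} + 46601}{x{\left(51,-93 \right)} - 12620} = \frac{\left(-3 + 206\right) + 46601}{6 - 12620} = \frac{203 + 46601}{-12614} = 46804 \left(- \frac{1}{12614}\right) = - \frac{23402}{6307}$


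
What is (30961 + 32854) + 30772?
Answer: 94587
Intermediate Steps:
(30961 + 32854) + 30772 = 63815 + 30772 = 94587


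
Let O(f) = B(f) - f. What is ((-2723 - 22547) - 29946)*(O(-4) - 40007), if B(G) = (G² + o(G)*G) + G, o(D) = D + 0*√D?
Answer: 2207259600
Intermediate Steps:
o(D) = D (o(D) = D + 0 = D)
B(G) = G + 2*G² (B(G) = (G² + G*G) + G = (G² + G²) + G = 2*G² + G = G + 2*G²)
O(f) = -f + f*(1 + 2*f) (O(f) = f*(1 + 2*f) - f = -f + f*(1 + 2*f))
((-2723 - 22547) - 29946)*(O(-4) - 40007) = ((-2723 - 22547) - 29946)*(2*(-4)² - 40007) = (-25270 - 29946)*(2*16 - 40007) = -55216*(32 - 40007) = -55216*(-39975) = 2207259600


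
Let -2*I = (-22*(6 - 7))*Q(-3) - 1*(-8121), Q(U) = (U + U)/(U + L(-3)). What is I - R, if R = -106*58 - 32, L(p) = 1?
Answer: 4173/2 ≈ 2086.5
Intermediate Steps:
Q(U) = 2*U/(1 + U) (Q(U) = (U + U)/(U + 1) = (2*U)/(1 + U) = 2*U/(1 + U))
R = -6180 (R = -6148 - 32 = -6180)
I = -8187/2 (I = -((-22*(6 - 7))*(2*(-3)/(1 - 3)) - 1*(-8121))/2 = -((-22*(-1))*(2*(-3)/(-2)) + 8121)/2 = -(22*(2*(-3)*(-½)) + 8121)/2 = -(22*3 + 8121)/2 = -(66 + 8121)/2 = -½*8187 = -8187/2 ≈ -4093.5)
I - R = -8187/2 - 1*(-6180) = -8187/2 + 6180 = 4173/2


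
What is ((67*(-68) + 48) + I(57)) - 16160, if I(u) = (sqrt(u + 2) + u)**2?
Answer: -17360 + 114*sqrt(59) ≈ -16484.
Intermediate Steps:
I(u) = (u + sqrt(2 + u))**2 (I(u) = (sqrt(2 + u) + u)**2 = (u + sqrt(2 + u))**2)
((67*(-68) + 48) + I(57)) - 16160 = ((67*(-68) + 48) + (57 + sqrt(2 + 57))**2) - 16160 = ((-4556 + 48) + (57 + sqrt(59))**2) - 16160 = (-4508 + (57 + sqrt(59))**2) - 16160 = -20668 + (57 + sqrt(59))**2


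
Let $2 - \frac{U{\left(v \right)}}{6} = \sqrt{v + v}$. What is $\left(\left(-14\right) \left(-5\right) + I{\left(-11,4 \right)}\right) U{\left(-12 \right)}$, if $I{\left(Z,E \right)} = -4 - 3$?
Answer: $756 - 756 i \sqrt{6} \approx 756.0 - 1851.8 i$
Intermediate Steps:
$I{\left(Z,E \right)} = -7$
$U{\left(v \right)} = 12 - 6 \sqrt{2} \sqrt{v}$ ($U{\left(v \right)} = 12 - 6 \sqrt{v + v} = 12 - 6 \sqrt{2 v} = 12 - 6 \sqrt{2} \sqrt{v}$)
$\left(\left(-14\right) \left(-5\right) + I{\left(-11,4 \right)}\right) U{\left(-12 \right)} = \left(\left(-14\right) \left(-5\right) - 7\right) \left(12 - 6 \sqrt{2} \sqrt{-12}\right) = \left(70 - 7\right) \left(12 - 6 \sqrt{2} \cdot 2 i \sqrt{3}\right) = 63 \left(12 - 12 i \sqrt{6}\right) = 756 - 756 i \sqrt{6}$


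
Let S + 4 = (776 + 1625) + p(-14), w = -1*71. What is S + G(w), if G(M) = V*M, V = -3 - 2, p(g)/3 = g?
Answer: 2710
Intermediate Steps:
p(g) = 3*g
V = -5
w = -71
S = 2355 (S = -4 + ((776 + 1625) + 3*(-14)) = -4 + (2401 - 42) = -4 + 2359 = 2355)
G(M) = -5*M
S + G(w) = 2355 - 5*(-71) = 2355 + 355 = 2710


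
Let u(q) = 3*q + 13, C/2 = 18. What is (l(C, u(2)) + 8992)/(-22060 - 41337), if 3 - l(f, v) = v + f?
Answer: -8940/63397 ≈ -0.14102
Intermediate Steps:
C = 36 (C = 2*18 = 36)
u(q) = 13 + 3*q
l(f, v) = 3 - f - v (l(f, v) = 3 - (v + f) = 3 - (f + v) = 3 + (-f - v) = 3 - f - v)
(l(C, u(2)) + 8992)/(-22060 - 41337) = ((3 - 1*36 - (13 + 3*2)) + 8992)/(-22060 - 41337) = ((3 - 36 - (13 + 6)) + 8992)/(-63397) = ((3 - 36 - 1*19) + 8992)*(-1/63397) = ((3 - 36 - 19) + 8992)*(-1/63397) = (-52 + 8992)*(-1/63397) = 8940*(-1/63397) = -8940/63397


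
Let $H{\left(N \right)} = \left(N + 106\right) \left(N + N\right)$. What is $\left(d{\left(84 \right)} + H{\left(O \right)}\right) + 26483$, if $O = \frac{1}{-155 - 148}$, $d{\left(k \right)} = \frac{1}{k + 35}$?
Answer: $\frac{289326399856}{10925271} \approx 26482.0$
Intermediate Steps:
$d{\left(k \right)} = \frac{1}{35 + k}$
$O = - \frac{1}{303}$ ($O = \frac{1}{-303} = - \frac{1}{303} \approx -0.0033003$)
$H{\left(N \right)} = 2 N \left(106 + N\right)$ ($H{\left(N \right)} = \left(106 + N\right) 2 N = 2 N \left(106 + N\right)$)
$\left(d{\left(84 \right)} + H{\left(O \right)}\right) + 26483 = \left(\frac{1}{35 + 84} + 2 \left(- \frac{1}{303}\right) \left(106 - \frac{1}{303}\right)\right) + 26483 = \left(\frac{1}{119} + 2 \left(- \frac{1}{303}\right) \frac{32117}{303}\right) + 26483 = \left(\frac{1}{119} - \frac{64234}{91809}\right) + 26483 = - \frac{7552037}{10925271} + 26483 = \frac{289326399856}{10925271}$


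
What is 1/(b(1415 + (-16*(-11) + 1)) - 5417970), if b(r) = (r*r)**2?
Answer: 1/6423502349326 ≈ 1.5568e-13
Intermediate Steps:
b(r) = r**4 (b(r) = (r**2)**2 = r**4)
1/(b(1415 + (-16*(-11) + 1)) - 5417970) = 1/((1415 + (-16*(-11) + 1))**4 - 5417970) = 1/((1415 + (176 + 1))**4 - 5417970) = 1/((1415 + 177)**4 - 5417970) = 1/(1592**4 - 5417970) = 1/(6423507767296 - 5417970) = 1/6423502349326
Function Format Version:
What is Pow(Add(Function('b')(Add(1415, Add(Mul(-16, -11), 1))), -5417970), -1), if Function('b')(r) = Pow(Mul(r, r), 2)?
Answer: Rational(1, 6423502349326) ≈ 1.5568e-13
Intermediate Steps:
Function('b')(r) = Pow(r, 4) (Function('b')(r) = Pow(Pow(r, 2), 2) = Pow(r, 4))
Pow(Add(Function('b')(Add(1415, Add(Mul(-16, -11), 1))), -5417970), -1) = Pow(Add(Pow(Add(1415, Add(Mul(-16, -11), 1)), 4), -5417970), -1) = Pow(Add(Pow(Add(1415, Add(176, 1)), 4), -5417970), -1) = Pow(Add(Pow(Add(1415, 177), 4), -5417970), -1) = Pow(Add(Pow(1592, 4), -5417970), -1) = Pow(Add(6423507767296, -5417970), -1) = Pow(6423502349326, -1) = Rational(1, 6423502349326)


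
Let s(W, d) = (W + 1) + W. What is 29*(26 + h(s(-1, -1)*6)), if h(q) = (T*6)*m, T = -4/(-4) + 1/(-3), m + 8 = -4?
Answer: -638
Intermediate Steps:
m = -12 (m = -8 - 4 = -12)
s(W, d) = 1 + 2*W (s(W, d) = (1 + W) + W = 1 + 2*W)
T = 2/3 (T = -4*(-1/4) + 1*(-1/3) = 1 - 1/3 = 2/3 ≈ 0.66667)
h(q) = -48 (h(q) = ((2/3)*6)*(-12) = 4*(-12) = -48)
29*(26 + h(s(-1, -1)*6)) = 29*(26 - 48) = 29*(-22) = -638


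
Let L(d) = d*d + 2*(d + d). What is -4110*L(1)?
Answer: -20550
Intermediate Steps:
L(d) = d² + 4*d (L(d) = d² + 2*(2*d) = d² + 4*d)
-4110*L(1) = -4110*(4 + 1) = -4110*5 = -20550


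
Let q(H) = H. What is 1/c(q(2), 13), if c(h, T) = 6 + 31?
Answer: 1/37 ≈ 0.027027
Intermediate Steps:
c(h, T) = 37
1/c(q(2), 13) = 1/37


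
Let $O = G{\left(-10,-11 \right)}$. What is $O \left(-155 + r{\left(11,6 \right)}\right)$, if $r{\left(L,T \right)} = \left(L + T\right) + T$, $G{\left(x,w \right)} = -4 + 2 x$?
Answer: $3168$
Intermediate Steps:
$r{\left(L,T \right)} = L + 2 T$
$O = -24$ ($O = -4 + 2 \left(-10\right) = -4 - 20 = -24$)
$O \left(-155 + r{\left(11,6 \right)}\right) = - 24 \left(-155 + \left(11 + 2 \cdot 6\right)\right) = - 24 \left(-155 + \left(11 + 12\right)\right) = - 24 \left(-155 + 23\right) = \left(-24\right) \left(-132\right) = 3168$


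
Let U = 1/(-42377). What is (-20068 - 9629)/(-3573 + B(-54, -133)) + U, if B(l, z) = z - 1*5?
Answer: 419488686/52420349 ≈ 8.0024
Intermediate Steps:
B(l, z) = -5 + z (B(l, z) = z - 5 = -5 + z)
U = -1/42377 ≈ -2.3598e-5
(-20068 - 9629)/(-3573 + B(-54, -133)) + U = (-20068 - 9629)/(-3573 + (-5 - 133)) - 1/42377 = -29697/(-3573 - 138) - 1/42377 = -29697/(-3711) - 1/42377 = -29697*(-1/3711) - 1/42377 = 9899/1237 - 1/42377 = 419488686/52420349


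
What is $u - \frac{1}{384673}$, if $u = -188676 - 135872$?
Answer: $- \frac{124844852805}{384673} \approx -3.2455 \cdot 10^{5}$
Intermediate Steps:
$u = -324548$ ($u = -188676 - 135872 = -324548$)
$u - \frac{1}{384673} = -324548 - \frac{1}{384673} = - \frac{124844852805}{384673}$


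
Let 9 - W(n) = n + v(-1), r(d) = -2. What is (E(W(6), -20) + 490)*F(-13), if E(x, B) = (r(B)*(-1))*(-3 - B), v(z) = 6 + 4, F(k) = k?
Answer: -6812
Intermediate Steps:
v(z) = 10
W(n) = -1 - n (W(n) = 9 - (n + 10) = 9 - (10 + n) = 9 + (-10 - n) = -1 - n)
E(x, B) = -6 - 2*B (E(x, B) = (-2*(-1))*(-3 - B) = 2*(-3 - B) = -6 - 2*B)
(E(W(6), -20) + 490)*F(-13) = ((-6 - 2*(-20)) + 490)*(-13) = ((-6 + 40) + 490)*(-13) = (34 + 490)*(-13) = 524*(-13) = -6812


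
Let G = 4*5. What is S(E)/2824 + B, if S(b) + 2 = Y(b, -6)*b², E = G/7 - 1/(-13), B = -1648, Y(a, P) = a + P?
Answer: -3507104659365/2128084504 ≈ -1648.0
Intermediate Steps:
Y(a, P) = P + a
G = 20
E = 267/91 (E = 20/7 - 1/(-13) = 20*(⅐) - 1*(-1/13) = 20/7 + 1/13 = 267/91 ≈ 2.9341)
S(b) = -2 + b²*(-6 + b) (S(b) = -2 + (-6 + b)*b² = -2 + b²*(-6 + b))
S(E)/2824 + B = (-2 + (267/91)²*(-6 + 267/91))/2824 - 1648 = (-2 + (71289/8281)*(-279/91))*(1/2824) - 1648 = (-2 - 19889631/753571)*(1/2824) - 1648 = -21396773/753571*1/2824 - 1648 = -21396773/2128084504 - 1648 = -3507104659365/2128084504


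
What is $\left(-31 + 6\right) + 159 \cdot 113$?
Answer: $17942$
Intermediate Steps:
$\left(-31 + 6\right) + 159 \cdot 113 = -25 + 17967 = 17942$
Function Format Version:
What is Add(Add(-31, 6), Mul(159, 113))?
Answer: 17942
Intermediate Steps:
Add(Add(-31, 6), Mul(159, 113)) = Add(-25, 17967) = 17942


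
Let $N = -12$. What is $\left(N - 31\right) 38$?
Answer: $-1634$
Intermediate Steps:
$\left(N - 31\right) 38 = \left(-12 - 31\right) 38 = \left(-43\right) 38 = -1634$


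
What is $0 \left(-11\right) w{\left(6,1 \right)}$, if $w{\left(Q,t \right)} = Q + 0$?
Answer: $0$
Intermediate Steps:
$w{\left(Q,t \right)} = Q$
$0 \left(-11\right) w{\left(6,1 \right)} = 0 \left(-11\right) 6 = 0 \cdot 6 = 0$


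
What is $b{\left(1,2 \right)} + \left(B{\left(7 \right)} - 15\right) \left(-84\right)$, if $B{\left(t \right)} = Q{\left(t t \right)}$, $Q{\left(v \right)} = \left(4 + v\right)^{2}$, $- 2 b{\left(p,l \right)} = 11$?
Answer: $- \frac{469403}{2} \approx -2.347 \cdot 10^{5}$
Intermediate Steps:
$b{\left(p,l \right)} = - \frac{11}{2}$ ($b{\left(p,l \right)} = \left(- \frac{1}{2}\right) 11 = - \frac{11}{2}$)
$B{\left(t \right)} = \left(4 + t^{2}\right)^{2}$ ($B{\left(t \right)} = \left(4 + t t\right)^{2} = \left(4 + t^{2}\right)^{2}$)
$b{\left(1,2 \right)} + \left(B{\left(7 \right)} - 15\right) \left(-84\right) = - \frac{11}{2} + \left(\left(4 + 7^{2}\right)^{2} - 15\right) \left(-84\right) = - \frac{11}{2} + \left(\left(4 + 49\right)^{2} - 15\right) \left(-84\right) = - \frac{11}{2} + \left(53^{2} - 15\right) \left(-84\right) = - \frac{11}{2} + \left(2809 - 15\right) \left(-84\right) = - \frac{11}{2} + 2794 \left(-84\right) = - \frac{11}{2} - 234696 = - \frac{469403}{2}$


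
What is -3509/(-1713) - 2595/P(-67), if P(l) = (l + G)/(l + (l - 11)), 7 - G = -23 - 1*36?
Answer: -644555566/1713 ≈ -3.7627e+5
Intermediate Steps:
G = 66 (G = 7 - (-23 - 1*36) = 7 - (-23 - 36) = 7 - 1*(-59) = 7 + 59 = 66)
P(l) = (66 + l)/(-11 + 2*l) (P(l) = (l + 66)/(l + (l - 11)) = (66 + l)/(l + (-11 + l)) = (66 + l)/(-11 + 2*l))
-3509/(-1713) - 2595/P(-67) = -3509/(-1713) - 2595*(-11 + 2*(-67))/(66 - 67) = -3509*(-1/1713) - 2595/(-1/(-11 - 134)) = 3509/1713 - 2595/(-1/(-145)) = 3509/1713 - 2595/((-1/145*(-1))) = 3509/1713 - 2595/1/145 = 3509/1713 - 2595*145 = 3509/1713 - 376275 = -644555566/1713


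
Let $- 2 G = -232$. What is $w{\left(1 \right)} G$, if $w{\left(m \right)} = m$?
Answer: $116$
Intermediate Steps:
$G = 116$ ($G = \left(- \frac{1}{2}\right) \left(-232\right) = 116$)
$w{\left(1 \right)} G = 1 \cdot 116 = 116$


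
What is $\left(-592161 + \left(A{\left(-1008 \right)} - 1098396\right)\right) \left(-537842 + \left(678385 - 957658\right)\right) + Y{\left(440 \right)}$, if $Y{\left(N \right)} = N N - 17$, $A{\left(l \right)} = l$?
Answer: $1382203328558$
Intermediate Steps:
$Y{\left(N \right)} = -17 + N^{2}$ ($Y{\left(N \right)} = N^{2} - 17 = -17 + N^{2}$)
$\left(-592161 + \left(A{\left(-1008 \right)} - 1098396\right)\right) \left(-537842 + \left(678385 - 957658\right)\right) + Y{\left(440 \right)} = \left(-592161 - 1099404\right) \left(-537842 + \left(678385 - 957658\right)\right) - \left(17 - 440^{2}\right) = \left(-592161 - 1099404\right) \left(-537842 - 279273\right) + \left(-17 + 193600\right) = \left(-592161 - 1099404\right) \left(-817115\right) + 193583 = \left(-1691565\right) \left(-817115\right) + 193583 = 1382203134975 + 193583 = 1382203328558$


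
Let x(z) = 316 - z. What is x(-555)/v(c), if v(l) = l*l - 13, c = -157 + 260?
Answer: 871/10596 ≈ 0.082201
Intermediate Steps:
c = 103
v(l) = -13 + l**2 (v(l) = l**2 - 13 = -13 + l**2)
x(-555)/v(c) = (316 - 1*(-555))/(-13 + 103**2) = (316 + 555)/(-13 + 10609) = 871/10596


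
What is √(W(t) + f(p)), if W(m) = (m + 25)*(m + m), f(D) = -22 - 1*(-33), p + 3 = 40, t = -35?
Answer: 3*√79 ≈ 26.665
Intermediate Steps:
p = 37 (p = -3 + 40 = 37)
f(D) = 11 (f(D) = -22 + 33 = 11)
W(m) = 2*m*(25 + m) (W(m) = (25 + m)*(2*m) = 2*m*(25 + m))
√(W(t) + f(p)) = √(2*(-35)*(25 - 35) + 11) = √(2*(-35)*(-10) + 11) = √(700 + 11) = √711 = 3*√79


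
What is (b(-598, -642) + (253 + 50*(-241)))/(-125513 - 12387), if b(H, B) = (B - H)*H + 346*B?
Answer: 207617/137900 ≈ 1.5056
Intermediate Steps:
b(H, B) = 346*B + H*(B - H) (b(H, B) = H*(B - H) + 346*B = 346*B + H*(B - H))
(b(-598, -642) + (253 + 50*(-241)))/(-125513 - 12387) = ((-1*(-598)² + 346*(-642) - 642*(-598)) + (253 + 50*(-241)))/(-125513 - 12387) = ((-1*357604 - 222132 + 383916) + (253 - 12050))/(-137900) = ((-357604 - 222132 + 383916) - 11797)*(-1/137900) = (-195820 - 11797)*(-1/137900) = -207617*(-1/137900) = 207617/137900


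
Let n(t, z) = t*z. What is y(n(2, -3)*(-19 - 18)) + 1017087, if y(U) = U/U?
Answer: 1017088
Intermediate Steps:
y(U) = 1
y(n(2, -3)*(-19 - 18)) + 1017087 = 1 + 1017087 = 1017088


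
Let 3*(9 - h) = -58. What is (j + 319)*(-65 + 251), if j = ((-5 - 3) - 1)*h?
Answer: 11904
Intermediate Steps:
h = 85/3 (h = 9 - 1/3*(-58) = 9 + 58/3 = 85/3 ≈ 28.333)
j = -255 (j = ((-5 - 3) - 1)*(85/3) = (-8 - 1)*(85/3) = -9*85/3 = -255)
(j + 319)*(-65 + 251) = (-255 + 319)*(-65 + 251) = 64*186 = 11904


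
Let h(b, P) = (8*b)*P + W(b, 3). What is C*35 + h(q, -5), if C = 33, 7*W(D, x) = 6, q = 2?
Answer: 7531/7 ≈ 1075.9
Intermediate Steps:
W(D, x) = 6/7 (W(D, x) = (1/7)*6 = 6/7)
h(b, P) = 6/7 + 8*P*b (h(b, P) = (8*b)*P + 6/7 = 8*P*b + 6/7 = 6/7 + 8*P*b)
C*35 + h(q, -5) = 33*35 + (6/7 + 8*(-5)*2) = 1155 + (6/7 - 80) = 1155 - 554/7 = 7531/7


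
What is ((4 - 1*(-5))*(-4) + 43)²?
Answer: 49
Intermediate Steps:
((4 - 1*(-5))*(-4) + 43)² = ((4 + 5)*(-4) + 43)² = (9*(-4) + 43)² = (-36 + 43)² = 7² = 49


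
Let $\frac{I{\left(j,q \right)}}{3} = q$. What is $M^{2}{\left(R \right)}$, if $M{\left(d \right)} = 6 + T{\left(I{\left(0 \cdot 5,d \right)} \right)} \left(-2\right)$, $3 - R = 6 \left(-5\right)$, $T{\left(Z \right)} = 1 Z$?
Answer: $36864$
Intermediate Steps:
$I{\left(j,q \right)} = 3 q$
$T{\left(Z \right)} = Z$
$R = 33$ ($R = 3 - 6 \left(-5\right) = 3 - -30 = 3 + 30 = 33$)
$M{\left(d \right)} = 6 - 6 d$ ($M{\left(d \right)} = 6 + 3 d \left(-2\right) = 6 - 6 d$)
$M^{2}{\left(R \right)} = \left(6 - 198\right)^{2} = \left(-192\right)^{2} = 36864$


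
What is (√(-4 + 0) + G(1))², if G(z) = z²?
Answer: -3 + 4*I ≈ -3.0 + 4.0*I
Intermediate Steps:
(√(-4 + 0) + G(1))² = (√(-4 + 0) + 1²)² = (√(-4) + 1)² = (2*I + 1)² = (1 + 2*I)²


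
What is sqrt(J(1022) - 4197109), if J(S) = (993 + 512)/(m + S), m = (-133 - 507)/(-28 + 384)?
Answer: I*sqrt(34602116210621526)/90798 ≈ 2048.7*I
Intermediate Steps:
m = -160/89 (m = -640/356 = -640*1/356 = -160/89 ≈ -1.7978)
J(S) = 1505/(-160/89 + S) (J(S) = (993 + 512)/(-160/89 + S) = 1505/(-160/89 + S))
sqrt(J(1022) - 4197109) = sqrt(133945/(-160 + 89*1022) - 4197109) = sqrt(133945/(-160 + 90958) - 4197109) = sqrt(133945/90798 - 4197109) = sqrt(-381088969037/90798) = I*sqrt(34602116210621526)/90798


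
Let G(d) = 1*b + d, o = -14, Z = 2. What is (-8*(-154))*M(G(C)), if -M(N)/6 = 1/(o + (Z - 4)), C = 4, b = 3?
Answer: 462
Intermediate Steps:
G(d) = 3 + d (G(d) = 1*3 + d = 3 + d)
M(N) = 3/8 (M(N) = -6/(-14 + (2 - 4)) = -6/(-14 - 2) = -6/(-16) = -6*(-1/16) = 3/8)
(-8*(-154))*M(G(C)) = -8*(-154)*(3/8) = 1232*(3/8) = 462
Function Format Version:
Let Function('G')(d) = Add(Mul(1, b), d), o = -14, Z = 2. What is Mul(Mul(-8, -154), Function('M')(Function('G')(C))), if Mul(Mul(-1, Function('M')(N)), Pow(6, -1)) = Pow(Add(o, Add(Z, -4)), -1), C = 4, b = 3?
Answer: 462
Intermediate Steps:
Function('G')(d) = Add(3, d) (Function('G')(d) = Add(Mul(1, 3), d) = Add(3, d))
Function('M')(N) = Rational(3, 8) (Function('M')(N) = Mul(-6, Pow(Add(-14, Add(2, -4)), -1)) = Mul(-6, Pow(Add(-14, -2), -1)) = Mul(-6, Pow(-16, -1)) = Mul(-6, Rational(-1, 16)) = Rational(3, 8))
Mul(Mul(-8, -154), Function('M')(Function('G')(C))) = Mul(Mul(-8, -154), Rational(3, 8)) = Mul(1232, Rational(3, 8)) = 462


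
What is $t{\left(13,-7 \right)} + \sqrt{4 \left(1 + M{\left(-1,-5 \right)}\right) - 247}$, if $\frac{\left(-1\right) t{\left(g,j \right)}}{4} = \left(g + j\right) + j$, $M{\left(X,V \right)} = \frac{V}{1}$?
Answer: $4 + i \sqrt{263} \approx 4.0 + 16.217 i$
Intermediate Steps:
$M{\left(X,V \right)} = V$ ($M{\left(X,V \right)} = V 1 = V$)
$t{\left(g,j \right)} = - 8 j - 4 g$ ($t{\left(g,j \right)} = - 4 \left(\left(g + j\right) + j\right) = - 4 \left(g + 2 j\right) = - 8 j - 4 g$)
$t{\left(13,-7 \right)} + \sqrt{4 \left(1 + M{\left(-1,-5 \right)}\right) - 247} = \left(\left(-8\right) \left(-7\right) - 52\right) + \sqrt{4 \left(1 - 5\right) - 247} = \left(56 - 52\right) + \sqrt{4 \left(-4\right) - 247} = 4 + \sqrt{-16 - 247} = 4 + \sqrt{-263} = 4 + i \sqrt{263}$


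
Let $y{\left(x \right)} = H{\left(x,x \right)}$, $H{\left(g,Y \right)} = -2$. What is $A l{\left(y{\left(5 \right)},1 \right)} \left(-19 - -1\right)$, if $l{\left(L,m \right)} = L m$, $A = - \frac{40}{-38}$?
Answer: $\frac{720}{19} \approx 37.895$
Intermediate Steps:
$y{\left(x \right)} = -2$
$A = \frac{20}{19}$ ($A = \left(-40\right) \left(- \frac{1}{38}\right) = \frac{20}{19} \approx 1.0526$)
$A l{\left(y{\left(5 \right)},1 \right)} \left(-19 - -1\right) = \frac{20 \left(\left(-2\right) 1\right)}{19} \left(-19 - -1\right) = \frac{20}{19} \left(-2\right) \left(-19 + 1\right) = \left(- \frac{40}{19}\right) \left(-18\right) = \frac{720}{19}$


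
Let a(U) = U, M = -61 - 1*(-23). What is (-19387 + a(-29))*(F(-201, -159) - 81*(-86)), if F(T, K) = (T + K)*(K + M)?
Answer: -1512234576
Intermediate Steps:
M = -38 (M = -61 + 23 = -38)
F(T, K) = (-38 + K)*(K + T) (F(T, K) = (T + K)*(K - 38) = (K + T)*(-38 + K) = (-38 + K)*(K + T))
(-19387 + a(-29))*(F(-201, -159) - 81*(-86)) = (-19387 - 29)*(((-159)² - 38*(-159) - 38*(-201) - 159*(-201)) - 81*(-86)) = -19416*((25281 + 6042 + 7638 + 31959) + 6966) = -19416*(70920 + 6966) = -19416*77886 = -1512234576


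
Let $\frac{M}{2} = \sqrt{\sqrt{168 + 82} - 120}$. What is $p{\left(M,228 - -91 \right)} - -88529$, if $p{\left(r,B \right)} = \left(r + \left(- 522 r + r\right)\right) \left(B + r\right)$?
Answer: $338129 - 10400 \sqrt{10} - 331760 i \sqrt{120 - 5 \sqrt{10}} \approx 3.0524 \cdot 10^{5} - 3.3864 \cdot 10^{6} i$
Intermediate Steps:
$M = 2 \sqrt{-120 + 5 \sqrt{10}}$ ($M = 2 \sqrt{\sqrt{168 + 82} - 120} = 2 \sqrt{\sqrt{250} - 120} = 2 \sqrt{5 \sqrt{10} - 120} = 2 \sqrt{-120 + 5 \sqrt{10}} \approx 20.415 i$)
$p{\left(r,B \right)} = - 520 r \left(B + r\right)$ ($p{\left(r,B \right)} = \left(r - 521 r\right) \left(B + r\right) = - 520 r \left(B + r\right)$)
$p{\left(M,228 - -91 \right)} - -88529 = - 520 \cdot 2 \sqrt{-120 + 5 \sqrt{10}} \left(\left(228 - -91\right) + 2 \sqrt{-120 + 5 \sqrt{10}}\right) - -88529 = - 520 \cdot 2 \sqrt{-120 + 5 \sqrt{10}} \left(\left(228 + 91\right) + 2 \sqrt{-120 + 5 \sqrt{10}}\right) + 88529 = - 520 \cdot 2 \sqrt{-120 + 5 \sqrt{10}} \left(319 + 2 \sqrt{-120 + 5 \sqrt{10}}\right) + 88529 = - 1040 \sqrt{-120 + 5 \sqrt{10}} \left(319 + 2 \sqrt{-120 + 5 \sqrt{10}}\right) + 88529 = 88529 - 1040 \sqrt{-120 + 5 \sqrt{10}} \left(319 + 2 \sqrt{-120 + 5 \sqrt{10}}\right)$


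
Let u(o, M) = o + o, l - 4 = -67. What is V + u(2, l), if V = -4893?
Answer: -4889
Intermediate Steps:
l = -63 (l = 4 - 67 = -63)
u(o, M) = 2*o
V + u(2, l) = -4893 + 2*2 = -4893 + 4 = -4889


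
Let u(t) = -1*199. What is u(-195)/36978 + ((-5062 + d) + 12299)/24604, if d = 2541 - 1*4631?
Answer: 92714785/454903356 ≈ 0.20381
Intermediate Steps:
d = -2090 (d = 2541 - 4631 = -2090)
u(t) = -199
u(-195)/36978 + ((-5062 + d) + 12299)/24604 = -199/36978 + ((-5062 - 2090) + 12299)/24604 = -199*1/36978 + (-7152 + 12299)*(1/24604) = -199/36978 + 5147*(1/24604) = -199/36978 + 5147/24604 = 92714785/454903356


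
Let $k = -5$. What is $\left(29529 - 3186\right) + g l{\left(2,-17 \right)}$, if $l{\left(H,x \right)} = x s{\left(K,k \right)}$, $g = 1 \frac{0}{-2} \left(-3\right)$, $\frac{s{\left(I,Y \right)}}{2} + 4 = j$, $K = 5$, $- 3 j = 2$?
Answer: $26343$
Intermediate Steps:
$j = - \frac{2}{3}$ ($j = \left(- \frac{1}{3}\right) 2 = - \frac{2}{3} \approx -0.66667$)
$s{\left(I,Y \right)} = - \frac{28}{3}$ ($s{\left(I,Y \right)} = -8 + 2 \left(- \frac{2}{3}\right) = -8 - \frac{4}{3} = - \frac{28}{3}$)
$g = 0$ ($g = 1 \cdot 0 \left(- \frac{1}{2}\right) \left(-3\right) = 1 \cdot 0 \left(-3\right) = 0 \left(-3\right) = 0$)
$l{\left(H,x \right)} = - \frac{28 x}{3}$ ($l{\left(H,x \right)} = x \left(- \frac{28}{3}\right) = - \frac{28 x}{3}$)
$\left(29529 - 3186\right) + g l{\left(2,-17 \right)} = \left(29529 - 3186\right) + 0 \left(\left(- \frac{28}{3}\right) \left(-17\right)\right) = 26343 + 0 \cdot \frac{476}{3} = 26343 + 0 = 26343$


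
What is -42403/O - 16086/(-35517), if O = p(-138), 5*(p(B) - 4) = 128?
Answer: -2509252009/1752172 ≈ -1432.1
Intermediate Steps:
p(B) = 148/5 (p(B) = 4 + (⅕)*128 = 4 + 128/5 = 148/5)
O = 148/5 ≈ 29.600
-42403/O - 16086/(-35517) = -42403/148/5 - 16086/(-35517) = -42403*5/148 - 16086*(-1/35517) = -212015/148 + 5362/11839 = -2509252009/1752172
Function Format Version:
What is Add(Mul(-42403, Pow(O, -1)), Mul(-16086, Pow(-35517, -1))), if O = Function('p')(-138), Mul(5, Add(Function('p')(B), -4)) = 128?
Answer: Rational(-2509252009, 1752172) ≈ -1432.1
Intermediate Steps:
Function('p')(B) = Rational(148, 5) (Function('p')(B) = Add(4, Mul(Rational(1, 5), 128)) = Add(4, Rational(128, 5)) = Rational(148, 5))
O = Rational(148, 5) ≈ 29.600
Add(Mul(-42403, Pow(O, -1)), Mul(-16086, Pow(-35517, -1))) = Add(Mul(-42403, Pow(Rational(148, 5), -1)), Mul(-16086, Pow(-35517, -1))) = Add(Mul(-42403, Rational(5, 148)), Mul(-16086, Rational(-1, 35517))) = Add(Rational(-212015, 148), Rational(5362, 11839)) = Rational(-2509252009, 1752172)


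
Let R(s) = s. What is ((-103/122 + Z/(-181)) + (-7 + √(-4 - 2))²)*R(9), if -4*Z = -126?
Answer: 4171680/11041 - 126*I*√6 ≈ 377.84 - 308.64*I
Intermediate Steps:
Z = 63/2 (Z = -¼*(-126) = 63/2 ≈ 31.500)
((-103/122 + Z/(-181)) + (-7 + √(-4 - 2))²)*R(9) = ((-103/122 + (63/2)/(-181)) + (-7 + √(-4 - 2))²)*9 = ((-103*1/122 + (63/2)*(-1/181)) + (-7 + √(-6))²)*9 = ((-103/122 - 63/362) + (-7 + I*√6)²)*9 = (-11243/11041 + (-7 + I*√6)²)*9 = -101187/11041 + 9*(-7 + I*√6)²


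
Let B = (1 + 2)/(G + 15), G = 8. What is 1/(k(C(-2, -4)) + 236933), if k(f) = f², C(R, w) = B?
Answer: 529/125337566 ≈ 4.2206e-6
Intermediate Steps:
B = 3/23 (B = (1 + 2)/(8 + 15) = 3/23 ≈ 0.13043)
C(R, w) = 3/23
1/(k(C(-2, -4)) + 236933) = 1/((3/23)² + 236933) = 1/(9/529 + 236933) = 1/(125337566/529) = 529/125337566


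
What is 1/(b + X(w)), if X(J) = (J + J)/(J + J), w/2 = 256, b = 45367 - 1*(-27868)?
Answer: 1/73236 ≈ 1.3654e-5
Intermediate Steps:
b = 73235 (b = 45367 + 27868 = 73235)
w = 512 (w = 2*256 = 512)
X(J) = 1 (X(J) = (2*J)/((2*J)) = (2*J)*(1/(2*J)) = 1)
1/(b + X(w)) = 1/(73235 + 1) = 1/73236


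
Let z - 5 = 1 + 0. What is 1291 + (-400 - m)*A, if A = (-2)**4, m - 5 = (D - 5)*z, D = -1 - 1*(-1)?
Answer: -4709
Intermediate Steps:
D = 0 (D = -1 + 1 = 0)
z = 6 (z = 5 + (1 + 0) = 5 + 1 = 6)
m = -25 (m = 5 + (0 - 5)*6 = 5 - 5*6 = 5 - 30 = -25)
A = 16
1291 + (-400 - m)*A = 1291 + (-400 - 1*(-25))*16 = 1291 + (-400 + 25)*16 = 1291 - 375*16 = 1291 - 6000 = -4709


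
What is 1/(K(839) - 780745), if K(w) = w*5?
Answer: -1/776550 ≈ -1.2877e-6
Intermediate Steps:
K(w) = 5*w
1/(K(839) - 780745) = 1/(5*839 - 780745) = 1/(4195 - 780745) = 1/(-776550) = -1/776550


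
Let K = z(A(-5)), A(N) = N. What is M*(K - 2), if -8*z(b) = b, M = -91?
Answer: 1001/8 ≈ 125.13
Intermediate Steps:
z(b) = -b/8
K = 5/8 (K = -⅛*(-5) = 5/8 ≈ 0.62500)
M*(K - 2) = -91*(5/8 - 2) = -91*(-11/8) = 1001/8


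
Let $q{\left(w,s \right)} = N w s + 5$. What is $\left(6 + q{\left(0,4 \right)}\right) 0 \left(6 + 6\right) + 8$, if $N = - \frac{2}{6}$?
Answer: $8$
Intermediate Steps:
$N = - \frac{1}{3}$ ($N = \left(-2\right) \frac{1}{6} = - \frac{1}{3} \approx -0.33333$)
$q{\left(w,s \right)} = 5 - \frac{s w}{3}$ ($q{\left(w,s \right)} = - \frac{w}{3} s + 5 = - \frac{s w}{3} + 5 = 5 - \frac{s w}{3}$)
$\left(6 + q{\left(0,4 \right)}\right) 0 \left(6 + 6\right) + 8 = \left(6 + \left(5 - \frac{4}{3} \cdot 0\right)\right) 0 \left(6 + 6\right) + 8 = \left(6 + \left(5 + 0\right)\right) 0 \cdot 12 + 8 = \left(6 + 5\right) 0 + 8 = 11 \cdot 0 + 8 = 0 + 8 = 8$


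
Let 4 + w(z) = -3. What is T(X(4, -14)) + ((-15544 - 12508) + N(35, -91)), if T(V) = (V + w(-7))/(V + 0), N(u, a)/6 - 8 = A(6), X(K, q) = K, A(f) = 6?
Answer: -111875/4 ≈ -27969.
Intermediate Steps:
N(u, a) = 84 (N(u, a) = 48 + 6*6 = 48 + 36 = 84)
w(z) = -7 (w(z) = -4 - 3 = -7)
T(V) = (-7 + V)/V (T(V) = (V - 7)/(V + 0) = (-7 + V)/V)
T(X(4, -14)) + ((-15544 - 12508) + N(35, -91)) = (-7 + 4)/4 + ((-15544 - 12508) + 84) = (¼)*(-3) + (-28052 + 84) = -¾ - 27968 = -111875/4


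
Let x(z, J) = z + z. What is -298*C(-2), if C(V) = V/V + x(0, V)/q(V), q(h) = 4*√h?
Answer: -298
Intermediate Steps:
x(z, J) = 2*z
C(V) = 1 (C(V) = V/V + (2*0)/((4*√V)) = 1 + 0*(1/(4*√V)) = 1 + 0 = 1)
-298*C(-2) = -298*1 = -298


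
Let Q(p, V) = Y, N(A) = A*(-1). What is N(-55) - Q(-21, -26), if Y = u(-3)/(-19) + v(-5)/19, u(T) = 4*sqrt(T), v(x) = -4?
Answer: 1049/19 + 4*I*sqrt(3)/19 ≈ 55.211 + 0.36464*I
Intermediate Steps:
N(A) = -A
Y = -4/19 - 4*I*sqrt(3)/19 (Y = (4*sqrt(-3))/(-19) - 4/19 = (4*(I*sqrt(3)))*(-1/19) - 4*1/19 = (4*I*sqrt(3))*(-1/19) - 4/19 = -4*I*sqrt(3)/19 - 4/19 = -4/19 - 4*I*sqrt(3)/19 ≈ -0.21053 - 0.36464*I)
Q(p, V) = -4/19 - 4*I*sqrt(3)/19
N(-55) - Q(-21, -26) = -1*(-55) - (-4/19 - 4*I*sqrt(3)/19) = 55 + (4/19 + 4*I*sqrt(3)/19) = 1049/19 + 4*I*sqrt(3)/19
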